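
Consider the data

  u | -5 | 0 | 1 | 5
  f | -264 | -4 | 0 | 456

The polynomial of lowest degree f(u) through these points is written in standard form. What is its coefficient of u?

L_0(u) = u(u - 1)(u - 5) / [-300] = -(1/300)u^3 + (1/50)u^2 - (1/60)u
L_1(u) = (u + 5)(u - 1)(u - 5) / [25] = (1/25)u^3 - (1/25)u^2 - u + 1
L_2(u) = (u + 5)u(u - 5) / [-24] = -(1/24)u^3 + (25/24)u
L_3(u) = (u + 5)u(u - 1) / [200] = (1/200)u^3 + (1/50)u^2 - (1/40)u
f(u) = (-264)·L_0 + (-4)·L_1 + 0·L_2 + 456·L_3
Only the coefficient of u is needed; take it from each L_i and combine:
(-264)·(-1/60) + (-4)·(-1) + 0·(25/24) + 456·(-1/40) = -3

-3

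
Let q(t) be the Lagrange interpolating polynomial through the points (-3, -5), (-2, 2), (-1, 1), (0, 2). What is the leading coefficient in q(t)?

5/3

L_0(t) = (t + 2)(t + 1)t / [-6] = -(1/6)t^3 - (1/2)t^2 - (1/3)t
L_1(t) = (t + 3)(t + 1)t / [2] = (1/2)t^3 + 2t^2 + (3/2)t
L_2(t) = (t + 3)(t + 2)t / [-2] = -(1/2)t^3 - (5/2)t^2 - 3t
L_3(t) = (t + 3)(t + 2)(t + 1) / [6] = (1/6)t^3 + t^2 + (11/6)t + 1
q(t) = (-5)·L_0 + 2·L_1 + 1·L_2 + 2·L_3
Only the coefficient of t^3 is needed; take it from each L_i and combine:
(-5)·(-1/6) + 2·(1/2) + 1·(-1/2) + 2·(1/6) = 5/3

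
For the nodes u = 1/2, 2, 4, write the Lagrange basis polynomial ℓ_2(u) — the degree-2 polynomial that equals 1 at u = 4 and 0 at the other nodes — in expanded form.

ℓ_2(u) = (1/7)u^2 - (5/14)u + 1/7

ℓ_2(u) = (u - 1/2)(u - 2) / [(7/2)·(2)]
       = (u^2 - (5/2)u + 1) / (7)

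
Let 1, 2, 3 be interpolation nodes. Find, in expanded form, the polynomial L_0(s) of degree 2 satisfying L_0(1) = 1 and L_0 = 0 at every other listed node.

L_0(s) = (1/2)s^2 - (5/2)s + 3

L_0(s) = (s - 2)(s - 3) / [(-1)·(-2)]
       = (s^2 - 5s + 6) / (2)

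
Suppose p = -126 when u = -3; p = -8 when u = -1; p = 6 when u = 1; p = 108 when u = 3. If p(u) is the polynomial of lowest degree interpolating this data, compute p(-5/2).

-305/4

L_0(-5/2) = (-3/2)·(-7/2)·(-11/2)/[(-2)·(-4)·(-6)] = 77/128
L_1(-5/2) = (1/2)·(-7/2)·(-11/2)/[(2)·(-2)·(-4)] = 77/128
L_2(-5/2) = (1/2)·(-3/2)·(-11/2)/[(4)·(2)·(-2)] = -33/128
L_3(-5/2) = (1/2)·(-3/2)·(-7/2)/[(6)·(4)·(2)] = 7/128
Sum: (-126)·(77/128) + (-8)·(77/128) + 6·(-33/128) + 108·(7/128) = -305/4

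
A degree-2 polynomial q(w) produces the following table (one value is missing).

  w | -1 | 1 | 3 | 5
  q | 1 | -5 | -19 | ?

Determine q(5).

The 3 known values determine q uniquely (degree ≤ 2).
Evaluate each Lagrange basis at w = 5:
L_0(5) = (4)·(2)/[(-2)·(-4)] = 1
L_1(5) = (6)·(2)/[(2)·(-2)] = -3
L_2(5) = (6)·(4)/[(4)·(2)] = 3
Sum: 1·(1) + (-5)·(-3) + (-19)·(3) = -41

-41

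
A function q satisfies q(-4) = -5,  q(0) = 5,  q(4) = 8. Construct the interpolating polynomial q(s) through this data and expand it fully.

Build the Lagrange basis polynomials:
L_0(s) = s(s - 4) / [32] = (1/32)s^2 - (1/8)s
L_1(s) = (s + 4)(s - 4) / [-16] = -(1/16)s^2 + 1
L_2(s) = (s + 4)s / [32] = (1/32)s^2 + (1/8)s
q(s) = (-5)·L_0 + 5·L_1 + 8·L_2
  (-5)·L_0(s) = -(5/32)s^2 + (5/8)s
  5·L_1(s) = -(5/16)s^2 + 5
  8·L_2(s) = (1/4)s^2 + s
Adding term by term: -(7/32)s^2 + (13/8)s + 5

q(s) = -(7/32)s^2 + (13/8)s + 5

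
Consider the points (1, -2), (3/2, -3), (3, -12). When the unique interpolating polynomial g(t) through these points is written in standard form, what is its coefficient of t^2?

-2

Build the Lagrange basis polynomials:
L_0(t) = (t - 3/2)(t - 3) / [1] = t^2 - (9/2)t + 9/2
L_1(t) = (t - 1)(t - 3) / [-3/4] = -(4/3)t^2 + (16/3)t - 4
L_2(t) = (t - 1)(t - 3/2) / [3] = (1/3)t^2 - (5/6)t + 1/2
g(t) = (-2)·L_0 + (-3)·L_1 + (-12)·L_2
Only the coefficient of t^2 is needed; take it from each L_i and combine:
(-2)·(1) + (-3)·(-4/3) + (-12)·(1/3) = -2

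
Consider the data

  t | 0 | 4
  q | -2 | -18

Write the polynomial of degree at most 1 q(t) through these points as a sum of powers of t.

q(t) = -4t - 2

L_0(t) = (t - 4) / [-4] = -(1/4)t + 1
L_1(t) = t / [4] = (1/4)t
q(t) = (-2)·L_0 + (-18)·L_1
  (-2)·L_0(t) = (1/2)t - 2
  (-18)·L_1(t) = -(9/2)t
Adding term by term: -4t - 2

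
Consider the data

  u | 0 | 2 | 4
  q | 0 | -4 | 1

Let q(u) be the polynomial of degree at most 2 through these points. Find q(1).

-25/8

Evaluate each Lagrange basis at u = 1:
L_0(1) = (-1)·(-3)/[(-2)·(-4)] = 3/8
L_1(1) = (1)·(-3)/[(2)·(-2)] = 3/4
L_2(1) = (1)·(-1)/[(4)·(2)] = -1/8
Sum: 0 + (-4)·(3/4) + 1·(-1/8) = -25/8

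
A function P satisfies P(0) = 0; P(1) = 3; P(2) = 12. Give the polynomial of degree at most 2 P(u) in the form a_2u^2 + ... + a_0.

P(u) = 3u^2

Build the Lagrange basis polynomials:
L_0(u) = (u - 1)(u - 2) / [2] = (1/2)u^2 - (3/2)u + 1
L_1(u) = u(u - 2) / [-1] = -u^2 + 2u
L_2(u) = u(u - 1) / [2] = (1/2)u^2 - (1/2)u
P(u) = 0·L_0 + 3·L_1 + 12·L_2
  0·L_0(u) = 0
  3·L_1(u) = -3u^2 + 6u
  12·L_2(u) = 6u^2 - 6u
Adding term by term: 3u^2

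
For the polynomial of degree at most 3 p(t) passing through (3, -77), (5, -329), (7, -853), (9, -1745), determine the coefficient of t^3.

-2

The leading coefficient equals the top divided difference p[3,5,7,9].
p[3,5] = (-329 - (-77)) / (5 - 3) = -126
p[5,7] = (-853 - (-329)) / (7 - 5) = -262
p[7,9] = (-1745 - (-853)) / (9 - 7) = -446
p[3,5,7] = (-262 - (-126)) / (7 - 3) = -34
p[5,7,9] = (-446 - (-262)) / (9 - 5) = -46
p[3,5,7,9] = (-46 - (-34)) / (9 - 3) = -2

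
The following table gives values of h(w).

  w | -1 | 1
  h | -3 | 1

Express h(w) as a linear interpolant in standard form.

h(w) = 2w - 1

L_0(w) = (w - 1) / [-2] = -(1/2)w + 1/2
L_1(w) = (w + 1) / [2] = (1/2)w + 1/2
h(w) = (-3)·L_0 + 1·L_1
  (-3)·L_0(w) = (3/2)w - 3/2
  1·L_1(w) = (1/2)w + 1/2
Adding term by term: 2w - 1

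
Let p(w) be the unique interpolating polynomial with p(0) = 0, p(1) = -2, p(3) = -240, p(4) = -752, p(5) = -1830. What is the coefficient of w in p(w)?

Build the Lagrange basis polynomials:
L_0(w) = (w - 1)(w - 3)(w - 4)(w - 5) / [60] = (1/60)w^4 - (13/60)w^3 + (59/60)w^2 - (107/60)w + 1
L_1(w) = w(w - 3)(w - 4)(w - 5) / [-24] = -(1/24)w^4 + (1/2)w^3 - (47/24)w^2 + (5/2)w
L_2(w) = w(w - 1)(w - 4)(w - 5) / [12] = (1/12)w^4 - (5/6)w^3 + (29/12)w^2 - (5/3)w
L_3(w) = w(w - 1)(w - 3)(w - 5) / [-12] = -(1/12)w^4 + (3/4)w^3 - (23/12)w^2 + (5/4)w
L_4(w) = w(w - 1)(w - 3)(w - 4) / [40] = (1/40)w^4 - (1/5)w^3 + (19/40)w^2 - (3/10)w
p(w) = 0·L_0 + (-2)·L_1 + (-240)·L_2 + (-752)·L_3 + (-1830)·L_4
Only the coefficient of w is needed; take it from each L_i and combine:
0·(-107/60) + (-2)·(5/2) + (-240)·(-5/3) + (-752)·(5/4) + (-1830)·(-3/10) = 4

4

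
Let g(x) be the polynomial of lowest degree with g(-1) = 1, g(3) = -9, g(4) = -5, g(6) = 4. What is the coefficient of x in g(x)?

L_0(x) = (x - 3)(x - 4)(x - 6) / [-140] = -(1/140)x^3 + (13/140)x^2 - (27/70)x + 18/35
L_1(x) = (x + 1)(x - 4)(x - 6) / [12] = (1/12)x^3 - (3/4)x^2 + (7/6)x + 2
L_2(x) = (x + 1)(x - 3)(x - 6) / [-10] = -(1/10)x^3 + (4/5)x^2 - (9/10)x - 9/5
L_3(x) = (x + 1)(x - 3)(x - 4) / [42] = (1/42)x^3 - (1/7)x^2 + (5/42)x + 2/7
g(x) = 1·L_0 + (-9)·L_1 + (-5)·L_2 + 4·L_3
Only the coefficient of x is needed; take it from each L_i and combine:
1·(-27/70) + (-9)·(7/6) + (-5)·(-9/10) + 4·(5/42) = -1241/210

-1241/210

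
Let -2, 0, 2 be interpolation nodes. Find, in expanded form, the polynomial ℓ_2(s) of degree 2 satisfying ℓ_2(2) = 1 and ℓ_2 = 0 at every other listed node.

ℓ_2(s) = (1/8)s^2 + (1/4)s

ℓ_2(s) = (s + 2)s / [(4)·(2)]
       = (s^2 + 2s) / (8)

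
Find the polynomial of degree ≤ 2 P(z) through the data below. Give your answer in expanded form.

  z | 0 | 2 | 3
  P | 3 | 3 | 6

P(z) = z^2 - 2z + 3

L_0(z) = (z - 2)(z - 3) / [6] = (1/6)z^2 - (5/6)z + 1
L_1(z) = z(z - 3) / [-2] = -(1/2)z^2 + (3/2)z
L_2(z) = z(z - 2) / [3] = (1/3)z^2 - (2/3)z
P(z) = 3·L_0 + 3·L_1 + 6·L_2
  3·L_0(z) = (1/2)z^2 - (5/2)z + 3
  3·L_1(z) = -(3/2)z^2 + (9/2)z
  6·L_2(z) = 2z^2 - 4z
Adding term by term: z^2 - 2z + 3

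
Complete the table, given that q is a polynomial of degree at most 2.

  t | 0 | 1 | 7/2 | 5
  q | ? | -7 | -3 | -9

The 3 known values determine q uniquely (degree ≤ 2).
L_0(0) = (-7/2)·(-5)/[(-5/2)·(-4)] = 7/4
L_1(0) = (-1)·(-5)/[(5/2)·(-3/2)] = -4/3
L_2(0) = (-1)·(-7/2)/[(4)·(3/2)] = 7/12
Sum: (-7)·(7/4) + (-3)·(-4/3) + (-9)·(7/12) = -27/2

-27/2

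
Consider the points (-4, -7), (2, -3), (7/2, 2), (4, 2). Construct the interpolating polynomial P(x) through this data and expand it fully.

L_0(x) = (x - 2)(x - 7/2)(x - 4) / [-360] = -(1/360)x^3 + (19/720)x^2 - (29/360)x + 7/90
L_1(x) = (x + 4)(x - 7/2)(x - 4) / [18] = (1/18)x^3 - (7/36)x^2 - (8/9)x + 28/9
L_2(x) = (x + 4)(x - 2)(x - 4) / [-45/8] = -(8/45)x^3 + (16/45)x^2 + (128/45)x - 256/45
L_3(x) = (x + 4)(x - 2)(x - 7/2) / [8] = (1/8)x^3 - (3/16)x^2 - (15/8)x + 7/2
P(x) = (-7)·L_0 + (-3)·L_1 + 2·L_2 + 2·L_3
  (-7)·L_0(x) = (7/360)x^3 - (133/720)x^2 + (203/360)x - 49/90
  (-3)·L_1(x) = -(1/6)x^3 + (7/12)x^2 + (8/3)x - 28/3
  2·L_2(x) = -(16/45)x^3 + (32/45)x^2 + (256/45)x - 512/45
  2·L_3(x) = (1/4)x^3 - (3/8)x^2 - (15/4)x + 7
Adding term by term: -(91/360)x^3 + (529/720)x^2 + (1861/360)x - 1283/90

P(x) = -(91/360)x^3 + (529/720)x^2 + (1861/360)x - 1283/90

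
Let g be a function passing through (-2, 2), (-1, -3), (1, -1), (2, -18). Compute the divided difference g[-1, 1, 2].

g[-1,1] = (-1 - (-3)) / (1 - (-1)) = 1
g[1,2] = (-18 - (-1)) / (2 - 1) = -17
g[-1,1,2] = (-17 - 1) / (2 - (-1)) = -6

-6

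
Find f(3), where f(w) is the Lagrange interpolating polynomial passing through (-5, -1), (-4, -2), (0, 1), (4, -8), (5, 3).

-149/15

L_0(3) = (7)·(3)·(-1)·(-2)/[(-1)·(-5)·(-9)·(-10)] = 7/75
L_1(3) = (8)·(3)·(-1)·(-2)/[(1)·(-4)·(-8)·(-9)] = -1/6
L_2(3) = (8)·(7)·(-1)·(-2)/[(5)·(4)·(-4)·(-5)] = 7/25
L_3(3) = (8)·(7)·(3)·(-2)/[(9)·(8)·(4)·(-1)] = 7/6
L_4(3) = (8)·(7)·(3)·(-1)/[(10)·(9)·(5)·(1)] = -28/75
Sum: (-1)·(7/75) + (-2)·(-1/6) + 1·(7/25) + (-8)·(7/6) + 3·(-28/75) = -149/15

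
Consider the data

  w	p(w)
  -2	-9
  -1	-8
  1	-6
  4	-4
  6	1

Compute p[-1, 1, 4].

-1/15

p[-1,1] = (-6 - (-8)) / (1 - (-1)) = 1
p[1,4] = (-4 - (-6)) / (4 - 1) = 2/3
p[-1,1,4] = (2/3 - 1) / (4 - (-1)) = -1/15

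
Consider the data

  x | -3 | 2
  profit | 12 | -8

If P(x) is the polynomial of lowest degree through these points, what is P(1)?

Evaluate each Lagrange basis at x = 1:
L_0(1) = (-1)/[(-5)] = 1/5
L_1(1) = (4)/[(5)] = 4/5
Sum: 12·(1/5) + (-8)·(4/5) = -4

-4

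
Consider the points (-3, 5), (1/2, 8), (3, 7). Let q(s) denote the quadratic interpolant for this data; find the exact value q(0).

Evaluate each Lagrange basis at s = 0:
L_0(0) = (-1/2)·(-3)/[(-7/2)·(-6)] = 1/14
L_1(0) = (3)·(-3)/[(7/2)·(-5/2)] = 36/35
L_2(0) = (3)·(-1/2)/[(6)·(5/2)] = -1/10
Sum: 5·(1/14) + 8·(36/35) + 7·(-1/10) = 276/35

276/35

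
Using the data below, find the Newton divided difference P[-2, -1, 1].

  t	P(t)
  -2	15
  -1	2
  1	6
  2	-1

P[-2,-1] = (2 - 15) / (-1 - (-2)) = -13
P[-1,1] = (6 - 2) / (1 - (-1)) = 2
P[-2,-1,1] = (2 - (-13)) / (1 - (-2)) = 5

5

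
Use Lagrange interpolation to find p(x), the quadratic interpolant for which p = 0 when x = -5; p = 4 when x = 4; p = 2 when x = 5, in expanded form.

Build the Lagrange basis polynomials:
L_0(x) = (x - 4)(x - 5) / [90] = (1/90)x^2 - (1/10)x + 2/9
L_1(x) = (x + 5)(x - 5) / [-9] = -(1/9)x^2 + 25/9
L_2(x) = (x + 5)(x - 4) / [10] = (1/10)x^2 + (1/10)x - 2
p(x) = 0·L_0 + 4·L_1 + 2·L_2
  0·L_0(x) = 0
  4·L_1(x) = -(4/9)x^2 + 100/9
  2·L_2(x) = (1/5)x^2 + (1/5)x - 4
Adding term by term: -(11/45)x^2 + (1/5)x + 64/9

p(x) = -(11/45)x^2 + (1/5)x + 64/9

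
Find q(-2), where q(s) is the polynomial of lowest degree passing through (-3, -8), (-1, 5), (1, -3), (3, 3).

53/16

L_0(-2) = (-1)·(-3)·(-5)/[(-2)·(-4)·(-6)] = 5/16
L_1(-2) = (1)·(-3)·(-5)/[(2)·(-2)·(-4)] = 15/16
L_2(-2) = (1)·(-1)·(-5)/[(4)·(2)·(-2)] = -5/16
L_3(-2) = (1)·(-1)·(-3)/[(6)·(4)·(2)] = 1/16
Sum: (-8)·(5/16) + 5·(15/16) + (-3)·(-5/16) + 3·(1/16) = 53/16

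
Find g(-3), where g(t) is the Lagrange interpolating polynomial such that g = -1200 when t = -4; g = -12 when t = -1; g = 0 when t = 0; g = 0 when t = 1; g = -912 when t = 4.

L_0(-3) = (-2)·(-3)·(-4)·(-7)/[(-3)·(-4)·(-5)·(-8)] = 7/20
L_1(-3) = (1)·(-3)·(-4)·(-7)/[(3)·(-1)·(-2)·(-5)] = 14/5
L_2(-3) = (1)·(-2)·(-4)·(-7)/[(4)·(1)·(-1)·(-4)] = -7/2
L_3(-3) = (1)·(-2)·(-3)·(-7)/[(5)·(2)·(1)·(-3)] = 7/5
L_4(-3) = (1)·(-2)·(-3)·(-4)/[(8)·(5)·(4)·(3)] = -1/20
Sum: (-1200)·(7/20) + (-12)·(14/5) + 0 + 0 + (-912)·(-1/20) = -408

-408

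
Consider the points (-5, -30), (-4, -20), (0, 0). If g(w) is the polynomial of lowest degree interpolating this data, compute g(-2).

Using Newton's divided-difference form:
g[-5,-4] = (-20 - (-30)) / (-4 - (-5)) = 10
g[-4,0] = (0 - (-20)) / (0 - (-4)) = 5
g[-5,-4,0] = (5 - 10) / (0 - (-5)) = -1
g(-2) = -30 + 10·(3) + (-1)·(3)·(2) = -6

-6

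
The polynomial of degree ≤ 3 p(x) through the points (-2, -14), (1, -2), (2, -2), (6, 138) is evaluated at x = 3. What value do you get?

6

L_0(3) = (2)·(1)·(-3)/[(-3)·(-4)·(-8)] = 1/16
L_1(3) = (5)·(1)·(-3)/[(3)·(-1)·(-5)] = -1
L_2(3) = (5)·(2)·(-3)/[(4)·(1)·(-4)] = 15/8
L_3(3) = (5)·(2)·(1)/[(8)·(5)·(4)] = 1/16
Sum: (-14)·(1/16) + (-2)·(-1) + (-2)·(15/8) + 138·(1/16) = 6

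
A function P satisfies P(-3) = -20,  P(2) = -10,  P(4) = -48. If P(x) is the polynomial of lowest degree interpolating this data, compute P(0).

Using Newton's divided-difference form:
P[-3,2] = (-10 - (-20)) / (2 - (-3)) = 2
P[2,4] = (-48 - (-10)) / (4 - 2) = -19
P[-3,2,4] = (-19 - 2) / (4 - (-3)) = -3
P(0) = -20 + 2·(3) + (-3)·(3)·(-2) = 4

4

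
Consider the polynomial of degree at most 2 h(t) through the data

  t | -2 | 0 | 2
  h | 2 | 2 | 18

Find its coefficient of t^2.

The leading coefficient equals the top divided difference h[-2,0,2].
h[-2,0] = (2 - 2) / (0 - (-2)) = 0
h[0,2] = (18 - 2) / (2 - 0) = 8
h[-2,0,2] = (8 - 0) / (2 - (-2)) = 2

2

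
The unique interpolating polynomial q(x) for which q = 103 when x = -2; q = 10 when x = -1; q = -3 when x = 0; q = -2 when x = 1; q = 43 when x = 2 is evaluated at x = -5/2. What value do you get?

Using Newton's divided-difference form:
q[-2,-1] = (10 - 103) / (-1 - (-2)) = -93
q[-1,0] = (-3 - 10) / (0 - (-1)) = -13
q[0,1] = (-2 - (-3)) / (1 - 0) = 1
q[1,2] = (43 - (-2)) / (2 - 1) = 45
q[-2,-1,0] = (-13 - (-93)) / (0 - (-2)) = 40
q[-1,0,1] = (1 - (-13)) / (1 - (-1)) = 7
q[0,1,2] = (45 - 1) / (2 - 0) = 22
q[-2,-1,0,1] = (7 - 40) / (1 - (-2)) = -11
q[-1,0,1,2] = (22 - 7) / (2 - (-1)) = 5
q[-2,-1,0,1,2] = (5 - (-11)) / (2 - (-2)) = 4
q(-5/2) = 103 + (-93)·(-1/2) + 40·(-1/2)·(-3/2) + (-11)·(-1/2)·(-3/2)·(-5/2) + 4·(-1/2)·(-3/2)·(-5/2)·(-7/2) = 1811/8

1811/8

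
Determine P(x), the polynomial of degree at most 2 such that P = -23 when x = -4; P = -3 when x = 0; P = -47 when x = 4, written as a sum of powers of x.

Newton's divided differences:
P[-4,0] = (-3 - (-23)) / (0 - (-4)) = 5
P[0,4] = (-47 - (-3)) / (4 - 0) = -11
P[-4,0,4] = (-11 - 5) / (4 - (-4)) = -2
P(x) = -23 + 5·(x + 4) + (-2)·(x + 4)x
Expanding: P(x) = -2x^2 - 3x - 3

P(x) = -2x^2 - 3x - 3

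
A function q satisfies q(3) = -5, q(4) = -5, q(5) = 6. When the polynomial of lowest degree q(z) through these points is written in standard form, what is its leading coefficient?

The leading coefficient equals the top divided difference q[3,4,5].
q[3,4] = (-5 - (-5)) / (4 - 3) = 0
q[4,5] = (6 - (-5)) / (5 - 4) = 11
q[3,4,5] = (11 - 0) / (5 - 3) = 11/2

11/2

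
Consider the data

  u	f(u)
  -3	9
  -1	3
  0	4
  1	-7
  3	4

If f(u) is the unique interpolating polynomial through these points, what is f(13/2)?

941009/768

L_0(13/2) = (15/2)·(13/2)·(11/2)·(7/2)/[(-2)·(-3)·(-4)·(-6)] = 5005/768
L_1(13/2) = (19/2)·(13/2)·(11/2)·(7/2)/[(2)·(-1)·(-2)·(-4)] = -19019/256
L_2(13/2) = (19/2)·(15/2)·(11/2)·(7/2)/[(3)·(1)·(-1)·(-3)] = 7315/48
L_3(13/2) = (19/2)·(15/2)·(13/2)·(7/2)/[(4)·(2)·(1)·(-2)] = -25935/256
L_4(13/2) = (19/2)·(15/2)·(13/2)·(11/2)/[(6)·(4)·(3)·(2)] = 13585/768
Sum: 9·(5005/768) + 3·(-19019/256) + 4·(7315/48) + (-7)·(-25935/256) + 4·(13585/768) = 941009/768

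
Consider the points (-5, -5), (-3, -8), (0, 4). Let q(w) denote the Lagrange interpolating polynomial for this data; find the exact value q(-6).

Evaluate each Lagrange basis at w = -6:
L_0(-6) = (-3)·(-6)/[(-2)·(-5)] = 9/5
L_1(-6) = (-1)·(-6)/[(2)·(-3)] = -1
L_2(-6) = (-1)·(-3)/[(5)·(3)] = 1/5
Sum: (-5)·(9/5) + (-8)·(-1) + 4·(1/5) = -1/5

-1/5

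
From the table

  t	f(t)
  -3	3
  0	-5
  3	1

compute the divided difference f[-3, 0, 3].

f[-3,0] = (-5 - 3) / (0 - (-3)) = -8/3
f[0,3] = (1 - (-5)) / (3 - 0) = 2
f[-3,0,3] = (2 - (-8/3)) / (3 - (-3)) = 7/9

7/9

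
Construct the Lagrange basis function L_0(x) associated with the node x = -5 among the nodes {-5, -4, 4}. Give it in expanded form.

L_0(x) = (x + 4)(x - 4) / [(-1)·(-9)]
       = (x^2 - 16) / (9)

L_0(x) = (1/9)x^2 - 16/9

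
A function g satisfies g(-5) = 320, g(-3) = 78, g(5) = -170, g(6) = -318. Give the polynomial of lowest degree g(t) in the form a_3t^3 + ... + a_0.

g(t) = -2t^3 + 3t^2 + t

L_0(t) = (t + 3)(t - 5)(t - 6) / [-220] = -(1/220)t^3 + (2/55)t^2 + (3/220)t - 9/22
L_1(t) = (t + 5)(t - 5)(t - 6) / [144] = (1/144)t^3 - (1/24)t^2 - (25/144)t + 25/24
L_2(t) = (t + 5)(t + 3)(t - 6) / [-80] = -(1/80)t^3 - (1/40)t^2 + (33/80)t + 9/8
L_3(t) = (t + 5)(t + 3)(t - 5) / [99] = (1/99)t^3 + (1/33)t^2 - (25/99)t - 25/33
g(t) = 320·L_0 + 78·L_1 + (-170)·L_2 + (-318)·L_3
  320·L_0(t) = -(16/11)t^3 + (128/11)t^2 + (48/11)t - 1440/11
  78·L_1(t) = (13/24)t^3 - (13/4)t^2 - (325/24)t + 325/4
  (-170)·L_2(t) = (17/8)t^3 + (17/4)t^2 - (561/8)t - 765/4
  (-318)·L_3(t) = -(106/33)t^3 - (106/11)t^2 + (2650/33)t + 5250987*2**(1/58)*3**(39/116)*5**(10/29)*7**(35/116)/100000
Adding term by term: -2t^3 + 3t^2 + t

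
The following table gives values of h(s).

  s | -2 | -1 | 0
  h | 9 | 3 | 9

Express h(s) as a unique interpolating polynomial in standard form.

h(s) = 6s^2 + 12s + 9

Build the Lagrange basis polynomials:
L_0(s) = (s + 1)s / [2] = (1/2)s^2 + (1/2)s
L_1(s) = (s + 2)s / [-1] = -s^2 - 2s
L_2(s) = (s + 2)(s + 1) / [2] = (1/2)s^2 + (3/2)s + 1
h(s) = 9·L_0 + 3·L_1 + 9·L_2
  9·L_0(s) = (9/2)s^2 + (9/2)s
  3·L_1(s) = -3s^2 - 6s
  9·L_2(s) = (9/2)s^2 + (27/2)s + 9
Adding term by term: 6s^2 + 12s + 9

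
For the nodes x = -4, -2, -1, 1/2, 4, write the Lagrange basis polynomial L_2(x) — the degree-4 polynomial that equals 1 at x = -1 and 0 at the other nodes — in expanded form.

L_2(x) = (x + 4)(x + 2)(x - 1/2)(x - 4) / [(3)·(1)·(-3/2)·(-5)]
       = (x^4 + (3/2)x^3 - 17x^2 - 24x + 16) / (45/2)

L_2(x) = (2/45)x^4 + (1/15)x^3 - (34/45)x^2 - (16/15)x + 32/45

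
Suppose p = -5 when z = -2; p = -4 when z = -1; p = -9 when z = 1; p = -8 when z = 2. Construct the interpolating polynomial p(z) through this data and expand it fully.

p(z) = (7/12)z^3 - (37/12)z - 13/2

L_0(z) = (z + 1)(z - 1)(z - 2) / [-12] = -(1/12)z^3 + (1/6)z^2 + (1/12)z - 1/6
L_1(z) = (z + 2)(z - 1)(z - 2) / [6] = (1/6)z^3 - (1/6)z^2 - (2/3)z + 2/3
L_2(z) = (z + 2)(z + 1)(z - 2) / [-6] = -(1/6)z^3 - (1/6)z^2 + (2/3)z + 2/3
L_3(z) = (z + 2)(z + 1)(z - 1) / [12] = (1/12)z^3 + (1/6)z^2 - (1/12)z - 1/6
p(z) = (-5)·L_0 + (-4)·L_1 + (-9)·L_2 + (-8)·L_3
  (-5)·L_0(z) = (5/12)z^3 - (5/6)z^2 - (5/12)z + 5/6
  (-4)·L_1(z) = -(2/3)z^3 + (2/3)z^2 + (8/3)z - 8/3
  (-9)·L_2(z) = (3/2)z^3 + (3/2)z^2 - 6z - 6
  (-8)·L_3(z) = -(2/3)z^3 - (4/3)z^2 + (2/3)z + 4/3
Adding term by term: (7/12)z^3 - (37/12)z - 13/2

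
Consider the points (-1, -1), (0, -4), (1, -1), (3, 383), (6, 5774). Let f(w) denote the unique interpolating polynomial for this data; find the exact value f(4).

Using Newton's divided-difference form:
f[-1,0] = (-4 - (-1)) / (0 - (-1)) = -3
f[0,1] = (-1 - (-4)) / (1 - 0) = 3
f[1,3] = (383 - (-1)) / (3 - 1) = 192
f[3,6] = (5774 - 383) / (6 - 3) = 1797
f[-1,0,1] = (3 - (-3)) / (1 - (-1)) = 3
f[0,1,3] = (192 - 3) / (3 - 0) = 63
f[1,3,6] = (1797 - 192) / (6 - 1) = 321
f[-1,0,1,3] = (63 - 3) / (3 - (-1)) = 15
f[0,1,3,6] = (321 - 63) / (6 - 0) = 43
f[-1,0,1,3,6] = (43 - 15) / (6 - (-1)) = 4
f(4) = -1 + (-3)·(5) + 3·(5)·(4) + 15·(5)·(4)·(3) + 4·(5)·(4)·(3)·(1) = 1184

1184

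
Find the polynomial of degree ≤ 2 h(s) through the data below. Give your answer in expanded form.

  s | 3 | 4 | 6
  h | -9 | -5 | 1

h(s) = -(1/3)s^2 + (19/3)s - 25

L_0(s) = (s - 4)(s - 6) / [3] = (1/3)s^2 - (10/3)s + 8
L_1(s) = (s - 3)(s - 6) / [-2] = -(1/2)s^2 + (9/2)s - 9
L_2(s) = (s - 3)(s - 4) / [6] = (1/6)s^2 - (7/6)s + 2
h(s) = (-9)·L_0 + (-5)·L_1 + 1·L_2
  (-9)·L_0(s) = -3s^2 + 30s - 72
  (-5)·L_1(s) = (5/2)s^2 - (45/2)s + 45
  1·L_2(s) = (1/6)s^2 - (7/6)s + 2
Adding term by term: -(1/3)s^2 + (19/3)s - 25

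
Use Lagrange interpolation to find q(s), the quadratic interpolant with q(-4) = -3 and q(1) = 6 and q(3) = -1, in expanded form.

Build the Lagrange basis polynomials:
L_0(s) = (s - 1)(s - 3) / [35] = (1/35)s^2 - (4/35)s + 3/35
L_1(s) = (s + 4)(s - 3) / [-10] = -(1/10)s^2 - (1/10)s + 6/5
L_2(s) = (s + 4)(s - 1) / [14] = (1/14)s^2 + (3/14)s - 2/7
q(s) = (-3)·L_0 + 6·L_1 + (-1)·L_2
  (-3)·L_0(s) = -(3/35)s^2 + (12/35)s - 9/35
  6·L_1(s) = -(3/5)s^2 - (3/5)s + 36/5
  (-1)·L_2(s) = -(1/14)s^2 - (3/14)s + 2/7
Adding term by term: -(53/70)s^2 - (33/70)s + 253/35

q(s) = -(53/70)s^2 - (33/70)s + 253/35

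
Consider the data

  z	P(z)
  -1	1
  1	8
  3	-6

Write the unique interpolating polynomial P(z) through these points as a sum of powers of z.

L_0(z) = (z - 1)(z - 3) / [8] = (1/8)z^2 - (1/2)z + 3/8
L_1(z) = (z + 1)(z - 3) / [-4] = -(1/4)z^2 + (1/2)z + 3/4
L_2(z) = (z + 1)(z - 1) / [8] = (1/8)z^2 - 1/8
P(z) = 1·L_0 + 8·L_1 + (-6)·L_2
  1·L_0(z) = (1/8)z^2 - (1/2)z + 3/8
  8·L_1(z) = -2z^2 + 4z + 6
  (-6)·L_2(z) = -(3/4)z^2 + 3/4
Adding term by term: -(21/8)z^2 + (7/2)z + 57/8

P(z) = -(21/8)z^2 + (7/2)z + 57/8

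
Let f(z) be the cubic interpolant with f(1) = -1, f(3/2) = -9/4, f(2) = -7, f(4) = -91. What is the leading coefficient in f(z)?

Build the Lagrange basis polynomials:
L_0(z) = (z - 3/2)(z - 2)(z - 4) / [-3/2] = -(2/3)z^3 + 5z^2 - (34/3)z + 8
L_1(z) = (z - 1)(z - 2)(z - 4) / [5/8] = (8/5)z^3 - (56/5)z^2 + (112/5)z - 64/5
L_2(z) = (z - 1)(z - 3/2)(z - 4) / [-1] = -z^3 + (13/2)z^2 - (23/2)z + 6
L_3(z) = (z - 1)(z - 3/2)(z - 2) / [15] = (1/15)z^3 - (3/10)z^2 + (13/30)z - 1/5
f(z) = (-1)·L_0 + (-9/4)·L_1 + (-7)·L_2 + (-91)·L_3
Only the coefficient of z^3 is needed; take it from each L_i and combine:
(-1)·(-2/3) + (-9/4)·(8/5) + (-7)·(-1) + (-91)·(1/15) = -2

-2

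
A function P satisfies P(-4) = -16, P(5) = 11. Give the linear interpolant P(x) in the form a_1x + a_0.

P(x) = 3x - 4

Build the Lagrange basis polynomials:
L_0(x) = (x - 5) / [-9] = -(1/9)x + 5/9
L_1(x) = (x + 4) / [9] = (1/9)x + 4/9
P(x) = (-16)·L_0 + 11·L_1
  (-16)·L_0(x) = (16/9)x - 80/9
  11·L_1(x) = (11/9)x + 44/9
Adding term by term: 3x - 4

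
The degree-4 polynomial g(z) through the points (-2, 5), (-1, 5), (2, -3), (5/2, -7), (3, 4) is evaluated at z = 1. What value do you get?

Using Newton's divided-difference form:
g[-2,-1] = (5 - 5) / (-1 - (-2)) = 0
g[-1,2] = (-3 - 5) / (2 - (-1)) = -8/3
g[2,5/2] = (-7 - (-3)) / (5/2 - 2) = -8
g[5/2,3] = (4 - (-7)) / (3 - 5/2) = 22
g[-2,-1,2] = (-8/3 - 0) / (2 - (-2)) = -2/3
g[-1,2,5/2] = (-8 - (-8/3)) / (5/2 - (-1)) = -32/21
g[2,5/2,3] = (22 - (-8)) / (3 - 2) = 30
g[-2,-1,2,5/2] = (-32/21 - (-2/3)) / (5/2 - (-2)) = -4/21
g[-1,2,5/2,3] = (30 - (-32/21)) / (3 - (-1)) = 331/42
g[-2,-1,2,5/2,3] = (331/42 - (-4/21)) / (3 - (-2)) = 113/70
g(1) = 5 + 0·(3) + (-2/3)·(3)·(2) + (-4/21)·(3)·(2)·(-1) + (113/70)·(3)·(2)·(-1)·(-3/2) = 1167/70

1167/70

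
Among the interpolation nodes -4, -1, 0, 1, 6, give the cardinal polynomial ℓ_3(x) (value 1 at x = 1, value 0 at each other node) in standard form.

ℓ_3(x) = -(1/50)x^4 + (1/50)x^3 + (13/25)x^2 + (12/25)x

ℓ_3(x) = (x + 4)(x + 1)x(x - 6) / [(5)·(2)·(1)·(-5)]
       = (x^4 - x^3 - 26x^2 - 24x) / (-50)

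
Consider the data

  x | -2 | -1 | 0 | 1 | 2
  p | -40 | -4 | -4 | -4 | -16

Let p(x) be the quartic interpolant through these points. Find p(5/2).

L_0(5/2) = (7/2)·(5/2)·(3/2)·(1/2)/[(-1)·(-2)·(-3)·(-4)] = 35/128
L_1(5/2) = (9/2)·(5/2)·(3/2)·(1/2)/[(1)·(-1)·(-2)·(-3)] = -45/32
L_2(5/2) = (9/2)·(7/2)·(3/2)·(1/2)/[(2)·(1)·(-1)·(-2)] = 189/64
L_3(5/2) = (9/2)·(7/2)·(5/2)·(1/2)/[(3)·(2)·(1)·(-1)] = -105/32
L_4(5/2) = (9/2)·(7/2)·(5/2)·(3/2)/[(4)·(3)·(2)·(1)] = 315/128
Sum: (-40)·(35/128) + (-4)·(-45/32) + (-4)·(189/64) + (-4)·(-105/32) + (-16)·(315/128) = -347/8

-347/8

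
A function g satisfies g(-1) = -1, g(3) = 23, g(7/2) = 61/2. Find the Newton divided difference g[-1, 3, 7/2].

2

g[-1,3] = (23 - (-1)) / (3 - (-1)) = 6
g[3,7/2] = (61/2 - 23) / (7/2 - 3) = 15
g[-1,3,7/2] = (15 - 6) / (7/2 - (-1)) = 2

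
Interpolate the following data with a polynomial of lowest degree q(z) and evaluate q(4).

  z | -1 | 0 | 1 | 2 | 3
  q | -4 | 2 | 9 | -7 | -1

141

Using Newton's divided-difference form:
q[-1,0] = (2 - (-4)) / (0 - (-1)) = 6
q[0,1] = (9 - 2) / (1 - 0) = 7
q[1,2] = (-7 - 9) / (2 - 1) = -16
q[2,3] = (-1 - (-7)) / (3 - 2) = 6
q[-1,0,1] = (7 - 6) / (1 - (-1)) = 1/2
q[0,1,2] = (-16 - 7) / (2 - 0) = -23/2
q[1,2,3] = (6 - (-16)) / (3 - 1) = 11
q[-1,0,1,2] = (-23/2 - 1/2) / (2 - (-1)) = -4
q[0,1,2,3] = (11 - (-23/2)) / (3 - 0) = 15/2
q[-1,0,1,2,3] = (15/2 - (-4)) / (3 - (-1)) = 23/8
q(4) = -4 + 6·(5) + (1/2)·(5)·(4) + (-4)·(5)·(4)·(3) + (23/8)·(5)·(4)·(3)·(2) = 141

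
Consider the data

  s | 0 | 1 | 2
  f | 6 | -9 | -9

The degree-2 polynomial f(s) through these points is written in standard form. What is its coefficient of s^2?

The leading coefficient equals the top divided difference f[0,1,2].
f[0,1] = (-9 - 6) / (1 - 0) = -15
f[1,2] = (-9 - (-9)) / (2 - 1) = 0
f[0,1,2] = (0 - (-15)) / (2 - 0) = 15/2

15/2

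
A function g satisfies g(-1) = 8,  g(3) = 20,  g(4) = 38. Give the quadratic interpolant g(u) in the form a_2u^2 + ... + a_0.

g(u) = 3u^2 - 3u + 2

Build the Lagrange basis polynomials:
L_0(u) = (u - 3)(u - 4) / [20] = (1/20)u^2 - (7/20)u + 3/5
L_1(u) = (u + 1)(u - 4) / [-4] = -(1/4)u^2 + (3/4)u + 1
L_2(u) = (u + 1)(u - 3) / [5] = (1/5)u^2 - (2/5)u - 3/5
g(u) = 8·L_0 + 20·L_1 + 38·L_2
  8·L_0(u) = (2/5)u^2 - (14/5)u + 24/5
  20·L_1(u) = -5u^2 + 15u + 20
  38·L_2(u) = (38/5)u^2 - (76/5)u - 114/5
Adding term by term: 3u^2 - 3u + 2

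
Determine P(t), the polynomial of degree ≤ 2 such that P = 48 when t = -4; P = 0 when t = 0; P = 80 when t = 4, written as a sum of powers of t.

P(t) = 4t^2 + 4t

Build the Lagrange basis polynomials:
L_0(t) = t(t - 4) / [32] = (1/32)t^2 - (1/8)t
L_1(t) = (t + 4)(t - 4) / [-16] = -(1/16)t^2 + 1
L_2(t) = (t + 4)t / [32] = (1/32)t^2 + (1/8)t
P(t) = 48·L_0 + 0·L_1 + 80·L_2
  48·L_0(t) = (3/2)t^2 - 6t
  0·L_1(t) = 0
  80·L_2(t) = (5/2)t^2 + 10t
Adding term by term: 4t^2 + 4t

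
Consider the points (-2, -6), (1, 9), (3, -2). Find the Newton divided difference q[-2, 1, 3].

-21/10

q[-2,1] = (9 - (-6)) / (1 - (-2)) = 5
q[1,3] = (-2 - 9) / (3 - 1) = -11/2
q[-2,1,3] = (-11/2 - 5) / (3 - (-2)) = -21/10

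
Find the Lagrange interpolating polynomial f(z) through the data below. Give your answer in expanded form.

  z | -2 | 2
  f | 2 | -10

Build the Lagrange basis polynomials:
L_0(z) = (z - 2) / [-4] = -(1/4)z + 1/2
L_1(z) = (z + 2) / [4] = (1/4)z + 1/2
f(z) = 2·L_0 + (-10)·L_1
  2·L_0(z) = -(1/2)z + 1
  (-10)·L_1(z) = -(5/2)z - 5
Adding term by term: -3z - 4

f(z) = -3z - 4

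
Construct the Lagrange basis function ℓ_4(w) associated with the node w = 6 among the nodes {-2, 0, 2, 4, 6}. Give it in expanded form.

ℓ_4(w) = (1/384)w^4 - (1/96)w^3 - (1/96)w^2 + (1/24)w

ℓ_4(w) = (w + 2)w(w - 2)(w - 4) / [(8)·(6)·(4)·(2)]
       = (w^4 - 4w^3 - 4w^2 + 16w) / (384)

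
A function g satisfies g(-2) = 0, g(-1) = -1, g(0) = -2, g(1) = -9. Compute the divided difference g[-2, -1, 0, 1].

g[-2,-1] = (-1 - 0) / (-1 - (-2)) = -1
g[-1,0] = (-2 - (-1)) / (0 - (-1)) = -1
g[0,1] = (-9 - (-2)) / (1 - 0) = -7
g[-2,-1,0] = (-1 - (-1)) / (0 - (-2)) = 0
g[-1,0,1] = (-7 - (-1)) / (1 - (-1)) = -3
g[-2,-1,0,1] = (-3 - 0) / (1 - (-2)) = -1

-1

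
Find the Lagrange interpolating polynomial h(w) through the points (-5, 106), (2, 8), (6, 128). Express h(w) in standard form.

h(w) = 4w^2 - 2w - 4

L_0(w) = (w - 2)(w - 6) / [77] = (1/77)w^2 - (8/77)w + 12/77
L_1(w) = (w + 5)(w - 6) / [-28] = -(1/28)w^2 + (1/28)w + 15/14
L_2(w) = (w + 5)(w - 2) / [44] = (1/44)w^2 + (3/44)w - 5/22
h(w) = 106·L_0 + 8·L_1 + 128·L_2
  106·L_0(w) = (106/77)w^2 - (848/77)w + 2250423*2**(1/58)*3**(39/116)*5**(10/29)*7**(35/116)/625000
  8·L_1(w) = -(2/7)w^2 + (2/7)w + 60/7
  128·L_2(w) = (32/11)w^2 + (96/11)w - 320/11
Adding term by term: 4w^2 - 2w - 4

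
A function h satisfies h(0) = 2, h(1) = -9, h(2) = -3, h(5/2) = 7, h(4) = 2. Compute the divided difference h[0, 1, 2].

17/2

h[0,1] = (-9 - 2) / (1 - 0) = -11
h[1,2] = (-3 - (-9)) / (2 - 1) = 6
h[0,1,2] = (6 - (-11)) / (2 - 0) = 17/2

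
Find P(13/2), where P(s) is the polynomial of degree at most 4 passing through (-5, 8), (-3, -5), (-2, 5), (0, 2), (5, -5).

Evaluate each Lagrange basis at s = 13/2:
L_0(13/2) = (19/2)·(17/2)·(13/2)·(3/2)/[(-2)·(-3)·(-5)·(-10)] = 4199/1600
L_1(13/2) = (23/2)·(17/2)·(13/2)·(3/2)/[(2)·(-1)·(-3)·(-8)] = -5083/256
L_2(13/2) = (23/2)·(19/2)·(13/2)·(3/2)/[(3)·(1)·(-2)·(-7)] = 5681/224
L_3(13/2) = (23/2)·(19/2)·(17/2)·(3/2)/[(5)·(3)·(2)·(-5)] = -7429/800
L_4(13/2) = (23/2)·(19/2)·(17/2)·(13/2)/[(10)·(8)·(7)·(5)] = 96577/44800
Sum: 8·(4199/1600) + (-5)·(-5083/256) + 5·(5681/224) + 2·(-7429/800) + (-5)·(96577/44800) = 2438567/11200

2438567/11200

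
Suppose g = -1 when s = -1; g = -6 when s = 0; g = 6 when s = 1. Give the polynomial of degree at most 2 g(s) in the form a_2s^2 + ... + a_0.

Newton's divided differences:
g[-1,0] = (-6 - (-1)) / (0 - (-1)) = -5
g[0,1] = (6 - (-6)) / (1 - 0) = 12
g[-1,0,1] = (12 - (-5)) / (1 - (-1)) = 17/2
g(s) = -1 + (-5)·(s + 1) + (17/2)·(s + 1)s
Expanding: g(s) = (17/2)s^2 + (7/2)s - 6

g(s) = (17/2)s^2 + (7/2)s - 6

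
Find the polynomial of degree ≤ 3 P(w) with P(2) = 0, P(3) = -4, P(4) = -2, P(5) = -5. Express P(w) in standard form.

L_0(w) = (w - 3)(w - 4)(w - 5) / [-6] = -(1/6)w^3 + 2w^2 - (47/6)w + 10
L_1(w) = (w - 2)(w - 4)(w - 5) / [2] = (1/2)w^3 - (11/2)w^2 + 19w - 20
L_2(w) = (w - 2)(w - 3)(w - 5) / [-2] = -(1/2)w^3 + 5w^2 - (31/2)w + 15
L_3(w) = (w - 2)(w - 3)(w - 4) / [6] = (1/6)w^3 - (3/2)w^2 + (13/3)w - 4
P(w) = 0·L_0 + (-4)·L_1 + (-2)·L_2 + (-5)·L_3
  0·L_0(w) = 0
  (-4)·L_1(w) = -2w^3 + 22w^2 - 76w + 80
  (-2)·L_2(w) = w^3 - 10w^2 + 31w - 30
  (-5)·L_3(w) = -(5/6)w^3 + (15/2)w^2 - (65/3)w + 20
Adding term by term: -(11/6)w^3 + (39/2)w^2 - (200/3)w + 70

P(w) = -(11/6)w^3 + (39/2)w^2 - (200/3)w + 70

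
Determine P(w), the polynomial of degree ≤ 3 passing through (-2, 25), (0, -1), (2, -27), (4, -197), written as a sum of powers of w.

Newton's divided differences:
P[-2,0] = (-1 - 25) / (0 - (-2)) = -13
P[0,2] = (-27 - (-1)) / (2 - 0) = -13
P[2,4] = (-197 - (-27)) / (4 - 2) = -85
P[-2,0,2] = (-13 - (-13)) / (2 - (-2)) = 0
P[0,2,4] = (-85 - (-13)) / (4 - 0) = -18
P[-2,0,2,4] = (-18 - 0) / (4 - (-2)) = -3
P(w) = 25 + (-13)·(w + 2) + (-3)·(w + 2)w(w - 2)
Expanding: P(w) = -3w^3 - w - 1

P(w) = -3w^3 - w - 1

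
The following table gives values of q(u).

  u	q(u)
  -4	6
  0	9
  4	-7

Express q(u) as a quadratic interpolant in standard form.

Build the Lagrange basis polynomials:
L_0(u) = u(u - 4) / [32] = (1/32)u^2 - (1/8)u
L_1(u) = (u + 4)(u - 4) / [-16] = -(1/16)u^2 + 1
L_2(u) = (u + 4)u / [32] = (1/32)u^2 + (1/8)u
q(u) = 6·L_0 + 9·L_1 + (-7)·L_2
  6·L_0(u) = (3/16)u^2 - (3/4)u
  9·L_1(u) = -(9/16)u^2 + 9
  (-7)·L_2(u) = -(7/32)u^2 - (7/8)u
Adding term by term: -(19/32)u^2 - (13/8)u + 9

q(u) = -(19/32)u^2 - (13/8)u + 9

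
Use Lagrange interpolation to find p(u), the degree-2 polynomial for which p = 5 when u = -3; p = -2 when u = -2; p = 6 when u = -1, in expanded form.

p(u) = (15/2)u^2 + (61/2)u + 29

Build the Lagrange basis polynomials:
L_0(u) = (u + 2)(u + 1) / [2] = (1/2)u^2 + (3/2)u + 1
L_1(u) = (u + 3)(u + 1) / [-1] = -u^2 - 4u - 3
L_2(u) = (u + 3)(u + 2) / [2] = (1/2)u^2 + (5/2)u + 3
p(u) = 5·L_0 + (-2)·L_1 + 6·L_2
  5·L_0(u) = (5/2)u^2 + (15/2)u + 5
  (-2)·L_1(u) = 2u^2 + 8u + 6
  6·L_2(u) = 3u^2 + 15u + 18
Adding term by term: (15/2)u^2 + (61/2)u + 29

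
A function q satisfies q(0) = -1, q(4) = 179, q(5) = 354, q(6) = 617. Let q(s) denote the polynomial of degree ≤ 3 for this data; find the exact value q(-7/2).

L_0(-7/2) = (-15/2)·(-17/2)·(-19/2)/[(-4)·(-5)·(-6)] = 323/64
L_1(-7/2) = (-7/2)·(-17/2)·(-19/2)/[(4)·(-1)·(-2)] = -2261/64
L_2(-7/2) = (-7/2)·(-15/2)·(-19/2)/[(5)·(1)·(-1)] = 399/8
L_3(-7/2) = (-7/2)·(-15/2)·(-17/2)/[(6)·(2)·(1)] = -595/32
Sum: (-1)·(323/64) + 179·(-2261/64) + 354·(399/8) + 617·(-595/32) = -1163/8

-1163/8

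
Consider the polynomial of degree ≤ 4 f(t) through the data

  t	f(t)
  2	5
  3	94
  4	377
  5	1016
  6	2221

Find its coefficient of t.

-2

L_0(t) = (t - 3)(t - 4)(t - 5)(t - 6) / [24] = (1/24)t^4 - (3/4)t^3 + (119/24)t^2 - (57/4)t + 15
L_1(t) = (t - 2)(t - 4)(t - 5)(t - 6) / [-6] = -(1/6)t^4 + (17/6)t^3 - (52/3)t^2 + (134/3)t - 40
L_2(t) = (t - 2)(t - 3)(t - 5)(t - 6) / [4] = (1/4)t^4 - 4t^3 + (91/4)t^2 - 54t + 45
L_3(t) = (t - 2)(t - 3)(t - 4)(t - 6) / [-6] = -(1/6)t^4 + (5/2)t^3 - (40/3)t^2 + 30t - 24
L_4(t) = (t - 2)(t - 3)(t - 4)(t - 5) / [24] = (1/24)t^4 - (7/12)t^3 + (71/24)t^2 - (77/12)t + 5
f(t) = 5·L_0 + 94·L_1 + 377·L_2 + 1016·L_3 + 2221·L_4
Only the coefficient of t is needed; take it from each L_i and combine:
5·(-57/4) + 94·(134/3) + 377·(-54) + 1016·(30) + 2221·(-77/12) = -2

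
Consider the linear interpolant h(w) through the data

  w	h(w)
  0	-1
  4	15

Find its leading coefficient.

4

The leading coefficient equals the top divided difference h[0,4].
h[0,4] = (15 - (-1)) / (4 - 0) = 4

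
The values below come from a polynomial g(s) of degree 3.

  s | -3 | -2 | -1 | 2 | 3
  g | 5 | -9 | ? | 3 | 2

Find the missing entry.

-12

The 4 known values determine g uniquely (degree ≤ 3).
Evaluate each Lagrange basis at s = -1:
L_0(-1) = (1)·(-3)·(-4)/[(-1)·(-5)·(-6)] = -2/5
L_1(-1) = (2)·(-3)·(-4)/[(1)·(-4)·(-5)] = 6/5
L_2(-1) = (2)·(1)·(-4)/[(5)·(4)·(-1)] = 2/5
L_3(-1) = (2)·(1)·(-3)/[(6)·(5)·(1)] = -1/5
Sum: 5·(-2/5) + (-9)·(6/5) + 3·(2/5) + 2·(-1/5) = -12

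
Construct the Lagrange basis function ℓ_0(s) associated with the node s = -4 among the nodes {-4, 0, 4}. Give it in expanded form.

ℓ_0(s) = (1/32)s^2 - (1/8)s

ℓ_0(s) = s(s - 4) / [(-4)·(-8)]
       = (s^2 - 4s) / (32)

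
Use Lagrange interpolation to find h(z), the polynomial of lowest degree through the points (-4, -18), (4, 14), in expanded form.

h(z) = 4z - 2

L_0(z) = (z - 4) / [-8] = -(1/8)z + 1/2
L_1(z) = (z + 4) / [8] = (1/8)z + 1/2
h(z) = (-18)·L_0 + 14·L_1
  (-18)·L_0(z) = (9/4)z - 9
  14·L_1(z) = (7/4)z + 7
Adding term by term: 4z - 2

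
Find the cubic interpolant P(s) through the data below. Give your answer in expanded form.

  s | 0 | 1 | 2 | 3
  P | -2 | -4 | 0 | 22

P(s) = 2s^3 - 3s^2 - s - 2

L_0(s) = (s - 1)(s - 2)(s - 3) / [-6] = -(1/6)s^3 + s^2 - (11/6)s + 1
L_1(s) = s(s - 2)(s - 3) / [2] = (1/2)s^3 - (5/2)s^2 + 3s
L_2(s) = s(s - 1)(s - 3) / [-2] = -(1/2)s^3 + 2s^2 - (3/2)s
L_3(s) = s(s - 1)(s - 2) / [6] = (1/6)s^3 - (1/2)s^2 + (1/3)s
P(s) = (-2)·L_0 + (-4)·L_1 + 0·L_2 + 22·L_3
  (-2)·L_0(s) = (1/3)s^3 - 2s^2 + (11/3)s - 2
  (-4)·L_1(s) = -2s^3 + 10s^2 - 12s
  0·L_2(s) = 0
  22·L_3(s) = (11/3)s^3 - 11s^2 + (22/3)s
Adding term by term: 2s^3 - 3s^2 - s - 2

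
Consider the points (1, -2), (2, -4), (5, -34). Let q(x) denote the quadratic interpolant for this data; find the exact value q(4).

L_0(4) = (2)·(-1)/[(-1)·(-4)] = -1/2
L_1(4) = (3)·(-1)/[(1)·(-3)] = 1
L_2(4) = (3)·(2)/[(4)·(3)] = 1/2
Sum: (-2)·(-1/2) + (-4)·(1) + (-34)·(1/2) = -20

-20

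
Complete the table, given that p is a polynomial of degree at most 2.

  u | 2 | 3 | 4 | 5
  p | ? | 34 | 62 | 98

14

The 3 known values determine p uniquely (degree ≤ 2).
L_0(2) = (-2)·(-3)/[(-1)·(-2)] = 3
L_1(2) = (-1)·(-3)/[(1)·(-1)] = -3
L_2(2) = (-1)·(-2)/[(2)·(1)] = 1
Sum: 34·(3) + 62·(-3) + 98·(1) = 14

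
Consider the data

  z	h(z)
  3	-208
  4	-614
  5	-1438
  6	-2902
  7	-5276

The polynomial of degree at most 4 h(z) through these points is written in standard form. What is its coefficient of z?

2

Build the Lagrange basis polynomials:
L_0(z) = (z - 4)(z - 5)(z - 6)(z - 7) / [24] = (1/24)z^4 - (11/12)z^3 + (179/24)z^2 - (319/12)z + 35
L_1(z) = (z - 3)(z - 5)(z - 6)(z - 7) / [-6] = -(1/6)z^4 + (7/2)z^3 - (161/6)z^2 + (177/2)z - 105
L_2(z) = (z - 3)(z - 4)(z - 6)(z - 7) / [4] = (1/4)z^4 - 5z^3 + (145/4)z^2 - (225/2)z + 126
L_3(z) = (z - 3)(z - 4)(z - 5)(z - 7) / [-6] = -(1/6)z^4 + (19/6)z^3 - (131/6)z^2 + (389/6)z - 70
L_4(z) = (z - 3)(z - 4)(z - 5)(z - 6) / [24] = (1/24)z^4 - (3/4)z^3 + (119/24)z^2 - (57/4)z + 15
h(z) = (-208)·L_0 + (-614)·L_1 + (-1438)·L_2 + (-2902)·L_3 + (-5276)·L_4
Only the coefficient of z is needed; take it from each L_i and combine:
(-208)·(-319/12) + (-614)·(177/2) + (-1438)·(-225/2) + (-2902)·(389/6) + (-5276)·(-57/4) = 2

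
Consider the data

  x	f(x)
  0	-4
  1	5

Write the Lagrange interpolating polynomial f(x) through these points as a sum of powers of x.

f(x) = 9x - 4

Build the Lagrange basis polynomials:
L_0(x) = (x - 1) / [-1] = -x + 1
L_1(x) = x / [1] = x
f(x) = (-4)·L_0 + 5·L_1
  (-4)·L_0(x) = 4x - 4
  5·L_1(x) = 5x
Adding term by term: 9x - 4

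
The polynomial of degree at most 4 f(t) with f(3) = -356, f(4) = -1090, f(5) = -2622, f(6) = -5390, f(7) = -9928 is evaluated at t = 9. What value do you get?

-26930

Using Newton's divided-difference form:
f[3,4] = (-1090 - (-356)) / (4 - 3) = -734
f[4,5] = (-2622 - (-1090)) / (5 - 4) = -1532
f[5,6] = (-5390 - (-2622)) / (6 - 5) = -2768
f[6,7] = (-9928 - (-5390)) / (7 - 6) = -4538
f[3,4,5] = (-1532 - (-734)) / (5 - 3) = -399
f[4,5,6] = (-2768 - (-1532)) / (6 - 4) = -618
f[5,6,7] = (-4538 - (-2768)) / (7 - 5) = -885
f[3,4,5,6] = (-618 - (-399)) / (6 - 3) = -73
f[4,5,6,7] = (-885 - (-618)) / (7 - 4) = -89
f[3,4,5,6,7] = (-89 - (-73)) / (7 - 3) = -4
f(9) = -356 + (-734)·(6) + (-399)·(6)·(5) + (-73)·(6)·(5)·(4) + (-4)·(6)·(5)·(4)·(3) = -26930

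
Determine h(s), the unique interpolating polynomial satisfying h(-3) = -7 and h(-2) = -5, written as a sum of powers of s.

L_0(s) = (s + 2) / [-1] = -s - 2
L_1(s) = (s + 3) / [1] = s + 3
h(s) = (-7)·L_0 + (-5)·L_1
  (-7)·L_0(s) = 7s + 14
  (-5)·L_1(s) = -5s - 15
Adding term by term: 2s - 1

h(s) = 2s - 1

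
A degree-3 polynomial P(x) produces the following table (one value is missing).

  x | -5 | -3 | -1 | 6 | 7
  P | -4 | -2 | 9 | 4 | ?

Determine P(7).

The 4 known values determine P uniquely (degree ≤ 3).
L_0(7) = (10)·(8)·(1)/[(-2)·(-4)·(-11)] = -10/11
L_1(7) = (12)·(8)·(1)/[(2)·(-2)·(-9)] = 8/3
L_2(7) = (12)·(10)·(1)/[(4)·(2)·(-7)] = -15/7
L_3(7) = (12)·(10)·(8)/[(11)·(9)·(7)] = 320/231
Sum: (-4)·(-10/11) + (-2)·(8/3) + 9·(-15/7) + 4·(320/231) = -1189/77

-1189/77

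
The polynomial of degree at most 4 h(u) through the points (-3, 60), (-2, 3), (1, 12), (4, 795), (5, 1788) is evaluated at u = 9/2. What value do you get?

9735/8

L_0(9/2) = (13/2)·(7/2)·(1/2)·(-1/2)/[(-1)·(-4)·(-7)·(-8)] = -13/512
L_1(9/2) = (15/2)·(7/2)·(1/2)·(-1/2)/[(1)·(-3)·(-6)·(-7)] = 5/96
L_2(9/2) = (15/2)·(13/2)·(1/2)·(-1/2)/[(4)·(3)·(-3)·(-4)] = -65/768
L_3(9/2) = (15/2)·(13/2)·(7/2)·(-1/2)/[(7)·(6)·(3)·(-1)] = 65/96
L_4(9/2) = (15/2)·(13/2)·(7/2)·(1/2)/[(8)·(7)·(4)·(1)] = 195/512
Sum: 60·(-13/512) + 3·(5/96) + 12·(-65/768) + 795·(65/96) + 1788·(195/512) = 9735/8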